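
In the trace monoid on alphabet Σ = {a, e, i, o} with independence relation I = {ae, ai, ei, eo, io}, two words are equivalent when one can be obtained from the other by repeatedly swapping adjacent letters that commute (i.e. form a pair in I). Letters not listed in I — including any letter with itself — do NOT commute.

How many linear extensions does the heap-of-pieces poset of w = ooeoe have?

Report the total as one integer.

10

0(o) covers ∅
1(o) covers 0:o
2(e) covers ∅
3(o) covers 1:o
4(e) covers 2:e
floor of heap: 0:o, 2:e
completions by unplaced set U, small U first (add the entries for U minus each lowest piece of U):
  |U|=1: {3}:1  {4}:1
  |U|=2: {1,3}:1  {2,4}:1  {3,4}:2
  |U|=3: {0,1,3}:1  {1,3,4}:3  {2,3,4}:3
  start at 0(o): 6
  start at 2(e): 4
sum over floor = 10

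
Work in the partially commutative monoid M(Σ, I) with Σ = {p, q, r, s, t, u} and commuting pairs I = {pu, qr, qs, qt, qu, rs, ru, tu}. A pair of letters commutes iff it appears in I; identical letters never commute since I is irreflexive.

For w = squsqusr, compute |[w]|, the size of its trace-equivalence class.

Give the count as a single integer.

drop 0:s onto floor
drop 1:q onto floor
drop 2:u onto {0:s}
drop 3:s onto {2:u}
drop 4:q onto {1:q}
drop 5:u onto {3:s}
drop 6:s onto {5:u}
drop 7:r onto floor
ground layer = {0:s, 1:q, 7:r}
drop-orders for the pieces not yet dropped (sum over which currently-grounded one goes next):
  1 to go: {4} 1  {6} 1  {7} 1
  2 to go: {1,4} 1  {4,6} 2  {4,7} 2  {5,6} 1  {6,7} 2
  3 to go: {1,4,6} 3  {1,4,7} 3  {3,5,6} 1  {4,5,6} 3  {4,6,7} 6  {5,6,7} 3
  4 to go: {1,4,5,6} 6  {1,4,6,7} 12  {2,3,5,6} 1  {3,4,5,6} 4  {3,5,6,7} 4  {4,5,6,7} 12
  5 to go: {0,2,3,5,6} 1  {1,3,4,5,6} 10  {1,4,5,6,7} 30  {2,3,4,5,6} 5  {2,3,5,6,7} 5  {3,4,5,6,7} 20
  6 to go: {0,2,3,4,5,6} 6  {0,2,3,5,6,7} 6  {1,2,3,4,5,6} 15  {1,3,4,5,6,7} 60  {2,3,4,5,6,7} 30
  if 0:s drops first: 105 orders
  if 1:q drops first: 42 orders
  if 7:r drops first: 21 orders
heap linearizations: 168

168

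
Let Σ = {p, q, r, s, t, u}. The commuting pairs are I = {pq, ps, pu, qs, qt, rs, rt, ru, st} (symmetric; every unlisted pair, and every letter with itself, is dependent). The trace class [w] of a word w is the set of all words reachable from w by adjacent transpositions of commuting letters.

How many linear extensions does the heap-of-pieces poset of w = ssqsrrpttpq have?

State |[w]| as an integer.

825

piece 0:s — minimal
piece 1:s rests on {0:s}
piece 2:q — minimal
piece 3:s rests on {1:s}
piece 4:r rests on {2:q}
piece 5:r rests on {4:r}
piece 6:p rests on {5:r}
piece 7:t rests on {6:p}
piece 8:t rests on {7:t}
piece 9:p rests on {8:t}
piece 10:q rests on {5:r}
minimal pieces: {0:s, 2:q}
ways to finish when only these pieces remain (= sum over removing one remaining piece with nothing left below it):
  1 left: {3}→1  {9}→1  {10}→1
  2 left: {1,3}→1  {3,9}→2  {3,10}→2  {8,9}→1  {9,10}→2
  3 left: {0,1,3}→1  {1,3,9}→3  {1,3,10}→3  {3,8,9}→3  {3,9,10}→6  {7,8,9}→1  {8,9,10}→3
  4 left: {0,1,3,9}→4  {0,1,3,10}→4  {1,3,8,9}→6  {1,3,9,10}→12  {3,7,8,9}→4  {3,8,9,10}→12  {6,7,8,9}→1  {7,8,9,10}→4
  5 left: {0,1,3,8,9}→10  {0,1,3,9,10}→20  {1,3,7,8,9}→10  {1,3,8,9,10}→30  {3,6,7,8,9}→5  {3,7,8,9,10}→20  {6,7,8,9,10}→5
  6 left: {0,1,3,7,8,9}→20  {0,1,3,8,9,10}→60  {1,3,6,7,8,9}→15  {1,3,7,8,9,10}→60  {3,6,7,8,9,10}→30  {5,6,7,8,9,10}→5
  7 left: {0,1,3,6,7,8,9}→35  {0,1,3,7,8,9,10}→140  {1,3,6,7,8,9,10}→105  {3,5,6,7,8,9,10}→35  {4,5,6,7,8,9,10}→5
  8 left: {0,1,3,6,7,8,9,10}→280  {1,3,5,6,7,8,9,10}→140  {2,4,5,6,7,8,9,10}→5  {3,4,5,6,7,8,9,10}→40
  9 left: {0,1,3,5,6,7,8,9,10}→420  {1,3,4,5,6,7,8,9,10}→180  {2,3,4,5,6,7,8,9,10}→45
  placing 0:s first → 225 extensions
  placing 2:q first → 600 extensions
total linear extensions = 825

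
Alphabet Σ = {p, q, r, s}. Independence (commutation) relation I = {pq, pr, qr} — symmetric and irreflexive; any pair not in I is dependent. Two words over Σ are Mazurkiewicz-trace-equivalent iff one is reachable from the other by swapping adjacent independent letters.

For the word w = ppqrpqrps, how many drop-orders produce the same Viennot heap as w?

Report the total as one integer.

drop 0:p onto floor
drop 1:p onto {0:p}
drop 2:q onto floor
drop 3:r onto floor
drop 4:p onto {1:p}
drop 5:q onto {2:q}
drop 6:r onto {3:r}
drop 7:p onto {4:p}
drop 8:s onto {5:q, 6:r, 7:p}
ground layer = {0:p, 2:q, 3:r}
drop-orders for the pieces not yet dropped (sum over which currently-grounded one goes next):
  1 to go: {8} 1
  2 to go: {5,8} 1  {6,8} 1  {7,8} 1
  3 to go: {2,5,8} 1  {3,6,8} 1  {4,7,8} 1  {5,6,8} 2  {5,7,8} 2  {6,7,8} 2
  4 to go: {1,4,7,8} 1  {2,5,6,8} 3  {2,5,7,8} 3  {3,5,6,8} 3  {3,6,7,8} 3  {4,5,7,8} 3  {4,6,7,8} 3  {5,6,7,8} 6
  5 to go: {0,1,4,7,8} 1  {1,4,5,7,8} 4  {1,4,6,7,8} 4  {2,3,5,6,8} 6  {2,4,5,7,8} 6  {2,5,6,7,8} 12  {3,4,6,7,8} 6  {3,5,6,7,8} 12  {4,5,6,7,8} 12
  6 to go: {0,1,4,5,7,8} 5  {0,1,4,6,7,8} 5  {1,2,4,5,7,8} 10  {1,3,4,6,7,8} 10  {1,4,5,6,7,8} 20  {2,3,5,6,7,8} 30  {2,4,5,6,7,8} 30  {3,4,5,6,7,8} 30
  7 to go: {0,1,2,4,5,7,8} 15  {0,1,3,4,6,7,8} 15  {0,1,4,5,6,7,8} 30  {1,2,4,5,6,7,8} 60  {1,3,4,5,6,7,8} 60  {2,3,4,5,6,7,8} 90
  if 0:p drops first: 210 orders
  if 2:q drops first: 105 orders
  if 3:r drops first: 105 orders
heap linearizations: 420

420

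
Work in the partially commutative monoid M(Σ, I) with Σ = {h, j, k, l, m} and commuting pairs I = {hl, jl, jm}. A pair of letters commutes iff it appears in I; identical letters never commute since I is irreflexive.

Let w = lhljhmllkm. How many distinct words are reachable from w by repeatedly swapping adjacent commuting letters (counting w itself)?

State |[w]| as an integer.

10

drop 0:l onto floor
drop 1:h onto floor
drop 2:l onto {0:l}
drop 3:j onto {1:h}
drop 4:h onto {3:j}
drop 5:m onto {2:l, 4:h}
drop 6:l onto {5:m}
drop 7:l onto {6:l}
drop 8:k onto {7:l}
drop 9:m onto {8:k}
ground layer = {0:l, 1:h}
drop-orders for the pieces not yet dropped (sum over which currently-grounded one goes next):
  1 to go: {9} 1
  2 to go: {8,9} 1
  3 to go: {7,8,9} 1
  4 to go: {6,7,8,9} 1
  5 to go: {5,6,7,8,9} 1
  6 to go: {2,5,6,7,8,9} 1  {4,5,6,7,8,9} 1
  7 to go: {0,2,5,6,7,8,9} 1  {2,4,5,6,7,8,9} 2  {3,4,5,6,7,8,9} 1
  8 to go: {0,2,4,5,6,7,8,9} 3  {1,3,4,5,6,7,8,9} 1  {2,3,4,5,6,7,8,9} 3
  if 0:l drops first: 4 orders
  if 1:h drops first: 6 orders
heap linearizations: 10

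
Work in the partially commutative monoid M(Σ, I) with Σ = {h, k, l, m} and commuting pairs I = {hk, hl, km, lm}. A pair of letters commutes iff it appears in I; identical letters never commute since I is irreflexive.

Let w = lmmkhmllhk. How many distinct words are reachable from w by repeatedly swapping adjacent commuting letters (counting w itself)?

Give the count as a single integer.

0(l) covers ∅
1(m) covers ∅
2(m) covers 1:m
3(k) covers 0:l
4(h) covers 2:m
5(m) covers 4:h
6(l) covers 3:k
7(l) covers 6:l
8(h) covers 5:m
9(k) covers 7:l
floor of heap: 0:l, 1:m
completions by unplaced set U, small U first (add the entries for U minus each lowest piece of U):
  |U|=1: {8}:1  {9}:1
  |U|=2: {5,8}:1  {7,9}:1  {8,9}:2
  |U|=3: {4,5,8}:1  {5,8,9}:3  {6,7,9}:1  {7,8,9}:3
  |U|=4: {2,4,5,8}:1  {3,6,7,9}:1  {4,5,8,9}:4  {5,7,8,9}:6  {6,7,8,9}:4
  |U|=5: {0,3,6,7,9}:1  {1,2,4,5,8}:1  {2,4,5,8,9}:5  {3,6,7,8,9}:5  {4,5,7,8,9}:10  {5,6,7,8,9}:10
  |U|=6: {0,3,6,7,8,9}:6  {1,2,4,5,8,9}:6  {2,4,5,7,8,9}:15  {3,5,6,7,8,9}:15  {4,5,6,7,8,9}:20
  |U|=7: {0,3,5,6,7,8,9}:21  {1,2,4,5,7,8,9}:21  {2,4,5,6,7,8,9}:35  {3,4,5,6,7,8,9}:35
  |U|=8: {0,3,4,5,6,7,8,9}:56  {1,2,4,5,6,7,8,9}:56  {2,3,4,5,6,7,8,9}:70
  start at 0(l): 126
  start at 1(m): 126
sum over floor = 252

252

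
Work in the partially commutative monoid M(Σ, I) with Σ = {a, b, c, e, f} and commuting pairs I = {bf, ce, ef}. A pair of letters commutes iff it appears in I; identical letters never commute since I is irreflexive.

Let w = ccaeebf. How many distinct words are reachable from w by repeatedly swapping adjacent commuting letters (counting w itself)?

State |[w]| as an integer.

drop 0:c onto floor
drop 1:c onto {0:c}
drop 2:a onto {1:c}
drop 3:e onto {2:a}
drop 4:e onto {3:e}
drop 5:b onto {4:e}
drop 6:f onto {2:a}
ground layer = {0:c}
drop-orders for the pieces not yet dropped (sum over which currently-grounded one goes next):
  1 to go: {5} 1  {6} 1
  2 to go: {4,5} 1  {5,6} 2
  3 to go: {3,4,5} 1  {4,5,6} 3
  4 to go: {3,4,5,6} 4
  5 to go: {2,3,4,5,6} 4
  if 0:c drops first: 4 orders

4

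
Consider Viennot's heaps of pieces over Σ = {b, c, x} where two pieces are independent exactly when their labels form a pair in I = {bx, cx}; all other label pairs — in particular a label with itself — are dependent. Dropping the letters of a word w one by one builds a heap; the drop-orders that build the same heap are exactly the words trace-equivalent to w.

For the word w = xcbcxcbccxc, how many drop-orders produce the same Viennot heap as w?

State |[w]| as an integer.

drop 0:x onto floor
drop 1:c onto floor
drop 2:b onto {1:c}
drop 3:c onto {2:b}
drop 4:x onto {0:x}
drop 5:c onto {3:c}
drop 6:b onto {5:c}
drop 7:c onto {6:b}
drop 8:c onto {7:c}
drop 9:x onto {4:x}
drop 10:c onto {8:c}
ground layer = {0:x, 1:c}
drop-orders for the pieces not yet dropped (sum over which currently-grounded one goes next):
  1 to go: {9} 1  {10} 1
  2 to go: {4,9} 1  {8,10} 1  {9,10} 2
  3 to go: {0,4,9} 1  {4,9,10} 3  {7,8,10} 1  {8,9,10} 3
  4 to go: {0,4,9,10} 4  {4,8,9,10} 6  {6,7,8,10} 1  {7,8,9,10} 4
  5 to go: {0,4,8,9,10} 10  {4,7,8,9,10} 10  {5,6,7,8,10} 1  {6,7,8,9,10} 5
  6 to go: {0,4,7,8,9,10} 20  {3,5,6,7,8,10} 1  {4,6,7,8,9,10} 15  {5,6,7,8,9,10} 6
  7 to go: {0,4,6,7,8,9,10} 35  {2,3,5,6,7,8,10} 1  {3,5,6,7,8,9,10} 7  {4,5,6,7,8,9,10} 21
  8 to go: {0,4,5,6,7,8,9,10} 56  {1,2,3,5,6,7,8,10} 1  {2,3,5,6,7,8,9,10} 8  {3,4,5,6,7,8,9,10} 28
  9 to go: {0,3,4,5,6,7,8,9,10} 84  {1,2,3,5,6,7,8,9,10} 9  {2,3,4,5,6,7,8,9,10} 36
  if 0:x drops first: 45 orders
  if 1:c drops first: 120 orders
heap linearizations: 165

165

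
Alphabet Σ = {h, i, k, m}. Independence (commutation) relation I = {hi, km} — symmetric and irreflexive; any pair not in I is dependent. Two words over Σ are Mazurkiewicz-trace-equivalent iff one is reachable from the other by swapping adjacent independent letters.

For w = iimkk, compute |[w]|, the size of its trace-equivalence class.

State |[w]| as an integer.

#0=i has no predecessor
#1=i depends on [0:i]
#2=m depends on [1:i]
#3=k depends on [1:i]
#4=k depends on [3:k]
sources: [0:i]
N(rest) = Σ N(rest − s) over sources s of rest; N(one piece) = 1:
  size 1 → [2]=1  [4]=1
  size 2 → [2,4]=2  [3,4]=1
  size 3 → [2,3,4]=3
  first=0(i) contributes 3

3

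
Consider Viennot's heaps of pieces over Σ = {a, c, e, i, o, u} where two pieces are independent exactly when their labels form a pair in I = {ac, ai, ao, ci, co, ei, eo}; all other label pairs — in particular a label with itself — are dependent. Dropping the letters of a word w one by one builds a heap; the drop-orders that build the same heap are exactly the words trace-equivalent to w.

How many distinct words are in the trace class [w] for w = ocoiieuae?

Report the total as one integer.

#0=o has no predecessor
#1=c has no predecessor
#2=o depends on [0:o]
#3=i depends on [2:o]
#4=i depends on [3:i]
#5=e depends on [1:c]
#6=u depends on [4:i, 5:e]
#7=a depends on [6:u]
#8=e depends on [7:a]
sources: [0:o, 1:c]
N(rest) = Σ N(rest − s) over sources s of rest; N(one piece) = 1:
  size 1 → [8]=1
  size 2 → [7,8]=1
  size 3 → [6,7,8]=1
  size 4 → [4,6,7,8]=1  [5,6,7,8]=1
  size 5 → [1,5,6,7,8]=1  [3,4,6,7,8]=1  [4,5,6,7,8]=2
  size 6 → [1,4,5,6,7,8]=3  [2,3,4,6,7,8]=1  [3,4,5,6,7,8]=3
  size 7 → [0,2,3,4,6,7,8]=1  [1,3,4,5,6,7,8]=6  [2,3,4,5,6,7,8]=4
  first=0(o) contributes 10
  first=1(c) contributes 5
|[w]| = 15

15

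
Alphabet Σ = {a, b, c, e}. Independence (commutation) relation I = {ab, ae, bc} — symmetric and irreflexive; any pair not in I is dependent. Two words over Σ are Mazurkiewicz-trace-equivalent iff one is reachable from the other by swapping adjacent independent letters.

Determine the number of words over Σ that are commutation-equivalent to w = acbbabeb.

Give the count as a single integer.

#0=a has no predecessor
#1=c depends on [0:a]
#2=b has no predecessor
#3=b depends on [2:b]
#4=a depends on [1:c]
#5=b depends on [3:b]
#6=e depends on [1:c, 5:b]
#7=b depends on [6:e]
sources: [0:a, 2:b]
N(rest) = Σ N(rest − s) over sources s of rest; N(one piece) = 1:
  size 1 → [4]=1  [7]=1
  size 2 → [4,7]=2  [6,7]=1
  size 3 → [4,6,7]=3  [5,6,7]=1
  size 4 → [1,4,6,7]=3  [3,5,6,7]=1  [4,5,6,7]=4
  size 5 → [0,1,4,6,7]=3  [1,4,5,6,7]=7  [2,3,5,6,7]=1  [3,4,5,6,7]=5
  size 6 → [0,1,4,5,6,7]=10  [1,3,4,5,6,7]=12  [2,3,4,5,6,7]=6
  first=0(a) contributes 18
  first=2(b) contributes 22
|[w]| = 40

40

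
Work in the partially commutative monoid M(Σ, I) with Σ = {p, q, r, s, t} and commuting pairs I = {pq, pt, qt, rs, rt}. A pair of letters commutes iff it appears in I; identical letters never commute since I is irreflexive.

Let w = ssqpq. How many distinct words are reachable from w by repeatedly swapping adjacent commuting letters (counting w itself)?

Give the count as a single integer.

drop 0:s onto floor
drop 1:s onto {0:s}
drop 2:q onto {1:s}
drop 3:p onto {1:s}
drop 4:q onto {2:q}
ground layer = {0:s}
drop-orders for the pieces not yet dropped (sum over which currently-grounded one goes next):
  1 to go: {3} 1  {4} 1
  2 to go: {2,4} 1  {3,4} 2
  3 to go: {2,3,4} 3
  if 0:s drops first: 3 orders

3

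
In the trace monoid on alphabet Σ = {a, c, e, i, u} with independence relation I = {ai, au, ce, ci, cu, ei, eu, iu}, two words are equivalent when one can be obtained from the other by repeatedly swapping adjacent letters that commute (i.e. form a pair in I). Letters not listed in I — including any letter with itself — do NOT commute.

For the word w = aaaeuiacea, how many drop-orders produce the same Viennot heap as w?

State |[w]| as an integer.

180

#0=a has no predecessor
#1=a depends on [0:a]
#2=a depends on [1:a]
#3=e depends on [2:a]
#4=u has no predecessor
#5=i has no predecessor
#6=a depends on [3:e]
#7=c depends on [6:a]
#8=e depends on [6:a]
#9=a depends on [7:c, 8:e]
sources: [0:a, 4:u, 5:i]
N(rest) = Σ N(rest − s) over sources s of rest; N(one piece) = 1:
  size 1 → [4]=1  [5]=1  [9]=1
  size 2 → [4,5]=2  [4,9]=2  [5,9]=2  [7,9]=1  [8,9]=1
  size 3 → [4,5,9]=6  [4,7,9]=3  [4,8,9]=3  [5,7,9]=3  [5,8,9]=3  [7,8,9]=2
  size 4 → [4,5,7,9]=12  [4,5,8,9]=12  [4,7,8,9]=8  [5,7,8,9]=8  [6,7,8,9]=2
  size 5 → [3,6,7,8,9]=2  [4,5,7,8,9]=40  [4,6,7,8,9]=10  [5,6,7,8,9]=10
  size 6 → [2,3,6,7,8,9]=2  [3,4,6,7,8,9]=12  [3,5,6,7,8,9]=12  [4,5,6,7,8,9]=60
  size 7 → [1,2,3,6,7,8,9]=2  [2,3,4,6,7,8,9]=14  [2,3,5,6,7,8,9]=14  [3,4,5,6,7,8,9]=84
  size 8 → [0,1,2,3,6,7,8,9]=2  [1,2,3,4,6,7,8,9]=16  [1,2,3,5,6,7,8,9]=16  [2,3,4,5,6,7,8,9]=112
  first=0(a) contributes 144
  first=4(u) contributes 18
  first=5(i) contributes 18
|[w]| = 180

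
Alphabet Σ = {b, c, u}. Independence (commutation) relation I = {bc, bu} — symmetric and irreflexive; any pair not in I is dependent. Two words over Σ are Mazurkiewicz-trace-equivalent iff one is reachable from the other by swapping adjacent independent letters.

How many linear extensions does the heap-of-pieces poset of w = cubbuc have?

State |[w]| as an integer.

piece 0:c — minimal
piece 1:u rests on {0:c}
piece 2:b — minimal
piece 3:b rests on {2:b}
piece 4:u rests on {1:u}
piece 5:c rests on {4:u}
minimal pieces: {0:c, 2:b}
ways to finish when only these pieces remain (= sum over removing one remaining piece with nothing left below it):
  1 left: {3}→1  {5}→1
  2 left: {2,3}→1  {3,5}→2  {4,5}→1
  3 left: {1,4,5}→1  {2,3,5}→3  {3,4,5}→3
  4 left: {0,1,4,5}→1  {1,3,4,5}→4  {2,3,4,5}→6
  placing 0:c first → 10 extensions
  placing 2:b first → 5 extensions
total linear extensions = 15

15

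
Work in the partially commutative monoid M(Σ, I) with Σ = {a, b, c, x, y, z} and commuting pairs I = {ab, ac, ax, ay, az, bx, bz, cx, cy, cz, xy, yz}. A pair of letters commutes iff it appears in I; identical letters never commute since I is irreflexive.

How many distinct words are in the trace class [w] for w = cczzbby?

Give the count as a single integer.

21

piece 0:c — minimal
piece 1:c rests on {0:c}
piece 2:z — minimal
piece 3:z rests on {2:z}
piece 4:b rests on {1:c}
piece 5:b rests on {4:b}
piece 6:y rests on {5:b}
minimal pieces: {0:c, 2:z}
ways to finish when only these pieces remain (= sum over removing one remaining piece with nothing left below it):
  1 left: {3}→1  {6}→1
  2 left: {2,3}→1  {3,6}→2  {5,6}→1
  3 left: {2,3,6}→3  {3,5,6}→3  {4,5,6}→1
  4 left: {1,4,5,6}→1  {2,3,5,6}→6  {3,4,5,6}→4
  5 left: {0,1,4,5,6}→1  {1,3,4,5,6}→5  {2,3,4,5,6}→10
  placing 0:c first → 15 extensions
  placing 2:z first → 6 extensions
total linear extensions = 21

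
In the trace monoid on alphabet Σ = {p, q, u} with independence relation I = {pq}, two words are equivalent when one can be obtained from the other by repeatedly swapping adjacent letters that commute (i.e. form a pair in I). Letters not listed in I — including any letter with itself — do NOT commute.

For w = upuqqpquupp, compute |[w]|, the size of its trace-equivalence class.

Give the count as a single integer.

4

#0=u has no predecessor
#1=p depends on [0:u]
#2=u depends on [1:p]
#3=q depends on [2:u]
#4=q depends on [3:q]
#5=p depends on [2:u]
#6=q depends on [4:q]
#7=u depends on [5:p, 6:q]
#8=u depends on [7:u]
#9=p depends on [8:u]
#10=p depends on [9:p]
sources: [0:u]
N(rest) = Σ N(rest − s) over sources s of rest; N(one piece) = 1:
  size 1 → [10]=1
  size 2 → [9,10]=1
  size 3 → [8,9,10]=1
  size 4 → [7,8,9,10]=1
  size 5 → [5,7,8,9,10]=1  [6,7,8,9,10]=1
  size 6 → [4,6,7,8,9,10]=1  [5,6,7,8,9,10]=2
  size 7 → [3,4,6,7,8,9,10]=1  [4,5,6,7,8,9,10]=3
  size 8 → [3,4,5,6,7,8,9,10]=4
  size 9 → [2,3,4,5,6,7,8,9,10]=4
  first=0(u) contributes 4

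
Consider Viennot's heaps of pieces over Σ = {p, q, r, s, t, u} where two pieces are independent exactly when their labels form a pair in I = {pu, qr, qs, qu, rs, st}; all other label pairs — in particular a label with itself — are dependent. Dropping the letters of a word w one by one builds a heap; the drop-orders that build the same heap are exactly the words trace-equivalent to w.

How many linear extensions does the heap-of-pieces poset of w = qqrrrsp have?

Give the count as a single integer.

piece 0:q — minimal
piece 1:q rests on {0:q}
piece 2:r — minimal
piece 3:r rests on {2:r}
piece 4:r rests on {3:r}
piece 5:s — minimal
piece 6:p rests on {1:q, 4:r, 5:s}
minimal pieces: {0:q, 2:r, 5:s}
ways to finish when only these pieces remain (= sum over removing one remaining piece with nothing left below it):
  1 left: {6}→1
  2 left: {1,6}→1  {4,6}→1  {5,6}→1
  3 left: {0,1,6}→1  {1,4,6}→2  {1,5,6}→2  {3,4,6}→1  {4,5,6}→2
  4 left: {0,1,4,6}→3  {0,1,5,6}→3  {1,3,4,6}→3  {1,4,5,6}→6  {2,3,4,6}→1  {3,4,5,6}→3
  5 left: {0,1,3,4,6}→6  {0,1,4,5,6}→12  {1,2,3,4,6}→4  {1,3,4,5,6}→12  {2,3,4,5,6}→4
  placing 0:q first → 20 extensions
  placing 2:r first → 30 extensions
  placing 5:s first → 10 extensions
total linear extensions = 60

60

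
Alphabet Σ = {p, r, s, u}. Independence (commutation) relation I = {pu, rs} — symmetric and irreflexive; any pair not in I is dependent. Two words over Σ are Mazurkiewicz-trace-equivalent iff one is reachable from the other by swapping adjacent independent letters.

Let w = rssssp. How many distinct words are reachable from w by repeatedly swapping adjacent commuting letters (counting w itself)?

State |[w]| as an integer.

5

piece 0:r — minimal
piece 1:s — minimal
piece 2:s rests on {1:s}
piece 3:s rests on {2:s}
piece 4:s rests on {3:s}
piece 5:p rests on {0:r, 4:s}
minimal pieces: {0:r, 1:s}
ways to finish when only these pieces remain (= sum over removing one remaining piece with nothing left below it):
  1 left: {5}→1
  2 left: {0,5}→1  {4,5}→1
  3 left: {0,4,5}→2  {3,4,5}→1
  4 left: {0,3,4,5}→3  {2,3,4,5}→1
  placing 0:r first → 1 extensions
  placing 1:s first → 4 extensions
total linear extensions = 5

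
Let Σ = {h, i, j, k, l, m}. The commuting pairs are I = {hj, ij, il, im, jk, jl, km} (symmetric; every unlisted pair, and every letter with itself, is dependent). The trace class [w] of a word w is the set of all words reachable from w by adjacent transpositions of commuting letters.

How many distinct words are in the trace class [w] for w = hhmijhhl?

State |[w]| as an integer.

drop 0:h onto floor
drop 1:h onto {0:h}
drop 2:m onto {1:h}
drop 3:i onto {1:h}
drop 4:j onto {2:m}
drop 5:h onto {2:m, 3:i}
drop 6:h onto {5:h}
drop 7:l onto {6:h}
ground layer = {0:h}
drop-orders for the pieces not yet dropped (sum over which currently-grounded one goes next):
  1 to go: {4} 1  {7} 1
  2 to go: {4,7} 2  {6,7} 1
  3 to go: {4,6,7} 3  {5,6,7} 1
  4 to go: {3,5,6,7} 1  {4,5,6,7} 4
  5 to go: {2,4,5,6,7} 4  {3,4,5,6,7} 5
  6 to go: {2,3,4,5,6,7} 9
  if 0:h drops first: 9 orders

9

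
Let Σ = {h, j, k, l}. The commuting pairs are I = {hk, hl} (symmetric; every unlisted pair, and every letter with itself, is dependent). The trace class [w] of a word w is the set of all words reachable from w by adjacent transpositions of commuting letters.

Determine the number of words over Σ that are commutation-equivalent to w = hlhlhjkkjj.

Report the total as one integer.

#0=h has no predecessor
#1=l has no predecessor
#2=h depends on [0:h]
#3=l depends on [1:l]
#4=h depends on [2:h]
#5=j depends on [3:l, 4:h]
#6=k depends on [5:j]
#7=k depends on [6:k]
#8=j depends on [7:k]
#9=j depends on [8:j]
sources: [0:h, 1:l]
N(rest) = Σ N(rest − s) over sources s of rest; N(one piece) = 1:
  size 1 → [9]=1
  size 2 → [8,9]=1
  size 3 → [7,8,9]=1
  size 4 → [6,7,8,9]=1
  size 5 → [5,6,7,8,9]=1
  size 6 → [3,5,6,7,8,9]=1  [4,5,6,7,8,9]=1
  size 7 → [1,3,5,6,7,8,9]=1  [2,4,5,6,7,8,9]=1  [3,4,5,6,7,8,9]=2
  size 8 → [0,2,4,5,6,7,8,9]=1  [1,3,4,5,6,7,8,9]=3  [2,3,4,5,6,7,8,9]=3
  first=0(h) contributes 6
  first=1(l) contributes 4
|[w]| = 10

10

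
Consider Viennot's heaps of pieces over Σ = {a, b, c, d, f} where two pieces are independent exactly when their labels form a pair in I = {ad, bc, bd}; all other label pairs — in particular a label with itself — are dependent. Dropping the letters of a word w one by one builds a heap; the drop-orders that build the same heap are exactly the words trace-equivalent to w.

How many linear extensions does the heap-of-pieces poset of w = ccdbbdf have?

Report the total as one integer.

piece 0:c — minimal
piece 1:c rests on {0:c}
piece 2:d rests on {1:c}
piece 3:b — minimal
piece 4:b rests on {3:b}
piece 5:d rests on {2:d}
piece 6:f rests on {4:b, 5:d}
minimal pieces: {0:c, 3:b}
ways to finish when only these pieces remain (= sum over removing one remaining piece with nothing left below it):
  1 left: {6}→1
  2 left: {4,6}→1  {5,6}→1
  3 left: {2,5,6}→1  {3,4,6}→1  {4,5,6}→2
  4 left: {1,2,5,6}→1  {2,4,5,6}→3  {3,4,5,6}→3
  5 left: {0,1,2,5,6}→1  {1,2,4,5,6}→4  {2,3,4,5,6}→6
  placing 0:c first → 10 extensions
  placing 3:b first → 5 extensions
total linear extensions = 15

15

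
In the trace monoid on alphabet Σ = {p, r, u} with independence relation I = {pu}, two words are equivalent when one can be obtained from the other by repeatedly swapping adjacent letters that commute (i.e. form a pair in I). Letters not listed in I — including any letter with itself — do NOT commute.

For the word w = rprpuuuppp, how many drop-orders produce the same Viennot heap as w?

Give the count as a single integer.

0(r) covers ∅
1(p) covers 0:r
2(r) covers 1:p
3(p) covers 2:r
4(u) covers 2:r
5(u) covers 4:u
6(u) covers 5:u
7(p) covers 3:p
8(p) covers 7:p
9(p) covers 8:p
floor of heap: 0:r
completions by unplaced set U, small U first (add the entries for U minus each lowest piece of U):
  |U|=1: {6}:1  {9}:1
  |U|=2: {5,6}:1  {6,9}:2  {8,9}:1
  |U|=3: {4,5,6}:1  {5,6,9}:3  {6,8,9}:3  {7,8,9}:1
  |U|=4: {3,7,8,9}:1  {4,5,6,9}:4  {5,6,8,9}:6  {6,7,8,9}:4
  |U|=5: {3,6,7,8,9}:5  {4,5,6,8,9}:10  {5,6,7,8,9}:10
  |U|=6: {3,5,6,7,8,9}:15  {4,5,6,7,8,9}:20
  |U|=7: {3,4,5,6,7,8,9}:35
  |U|=8: {2,3,4,5,6,7,8,9}:35
  start at 0(r): 35

35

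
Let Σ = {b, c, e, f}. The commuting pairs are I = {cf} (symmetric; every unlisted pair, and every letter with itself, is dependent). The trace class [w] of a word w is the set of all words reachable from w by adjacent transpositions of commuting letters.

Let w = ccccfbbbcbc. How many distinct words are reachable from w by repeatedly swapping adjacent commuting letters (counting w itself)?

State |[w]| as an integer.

5

piece 0:c — minimal
piece 1:c rests on {0:c}
piece 2:c rests on {1:c}
piece 3:c rests on {2:c}
piece 4:f — minimal
piece 5:b rests on {3:c, 4:f}
piece 6:b rests on {5:b}
piece 7:b rests on {6:b}
piece 8:c rests on {7:b}
piece 9:b rests on {8:c}
piece 10:c rests on {9:b}
minimal pieces: {0:c, 4:f}
ways to finish when only these pieces remain (= sum over removing one remaining piece with nothing left below it):
  1 left: {10}→1
  2 left: {9,10}→1
  3 left: {8,9,10}→1
  4 left: {7,8,9,10}→1
  5 left: {6,7,8,9,10}→1
  6 left: {5,6,7,8,9,10}→1
  7 left: {3,5,6,7,8,9,10}→1  {4,5,6,7,8,9,10}→1
  8 left: {2,3,5,6,7,8,9,10}→1  {3,4,5,6,7,8,9,10}→2
  9 left: {1,2,3,5,6,7,8,9,10}→1  {2,3,4,5,6,7,8,9,10}→3
  placing 0:c first → 4 extensions
  placing 4:f first → 1 extensions
total linear extensions = 5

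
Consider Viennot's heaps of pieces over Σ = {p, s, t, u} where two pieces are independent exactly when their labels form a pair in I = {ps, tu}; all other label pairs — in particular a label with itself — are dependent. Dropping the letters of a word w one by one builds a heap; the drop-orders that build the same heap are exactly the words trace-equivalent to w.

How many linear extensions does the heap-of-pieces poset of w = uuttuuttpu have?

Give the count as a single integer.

70

0(u) covers ∅
1(u) covers 0:u
2(t) covers ∅
3(t) covers 2:t
4(u) covers 1:u
5(u) covers 4:u
6(t) covers 3:t
7(t) covers 6:t
8(p) covers 5:u, 7:t
9(u) covers 8:p
floor of heap: 0:u, 2:t
completions by unplaced set U, small U first (add the entries for U minus each lowest piece of U):
  |U|=1: {9}:1
  |U|=2: {8,9}:1
  |U|=3: {5,8,9}:1  {7,8,9}:1
  |U|=4: {4,5,8,9}:1  {5,7,8,9}:2  {6,7,8,9}:1
  |U|=5: {1,4,5,8,9}:1  {3,6,7,8,9}:1  {4,5,7,8,9}:3  {5,6,7,8,9}:3
  |U|=6: {0,1,4,5,8,9}:1  {1,4,5,7,8,9}:4  {2,3,6,7,8,9}:1  {3,5,6,7,8,9}:4  {4,5,6,7,8,9}:6
  |U|=7: {0,1,4,5,7,8,9}:5  {1,4,5,6,7,8,9}:10  {2,3,5,6,7,8,9}:5  {3,4,5,6,7,8,9}:10
  |U|=8: {0,1,4,5,6,7,8,9}:15  {1,3,4,5,6,7,8,9}:20  {2,3,4,5,6,7,8,9}:15
  start at 0(u): 35
  start at 2(t): 35
sum over floor = 70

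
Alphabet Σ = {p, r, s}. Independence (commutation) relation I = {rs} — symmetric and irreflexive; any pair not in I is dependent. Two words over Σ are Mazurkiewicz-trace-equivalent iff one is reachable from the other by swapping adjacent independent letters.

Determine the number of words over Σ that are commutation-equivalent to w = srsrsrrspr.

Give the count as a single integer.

70

0(s) covers ∅
1(r) covers ∅
2(s) covers 0:s
3(r) covers 1:r
4(s) covers 2:s
5(r) covers 3:r
6(r) covers 5:r
7(s) covers 4:s
8(p) covers 6:r, 7:s
9(r) covers 8:p
floor of heap: 0:s, 1:r
completions by unplaced set U, small U first (add the entries for U minus each lowest piece of U):
  |U|=1: {9}:1
  |U|=2: {8,9}:1
  |U|=3: {6,8,9}:1  {7,8,9}:1
  |U|=4: {4,7,8,9}:1  {5,6,8,9}:1  {6,7,8,9}:2
  |U|=5: {2,4,7,8,9}:1  {3,5,6,8,9}:1  {4,6,7,8,9}:3  {5,6,7,8,9}:3
  |U|=6: {0,2,4,7,8,9}:1  {1,3,5,6,8,9}:1  {2,4,6,7,8,9}:4  {3,5,6,7,8,9}:4  {4,5,6,7,8,9}:6
  |U|=7: {0,2,4,6,7,8,9}:5  {1,3,5,6,7,8,9}:5  {2,4,5,6,7,8,9}:10  {3,4,5,6,7,8,9}:10
  |U|=8: {0,2,4,5,6,7,8,9}:15  {1,3,4,5,6,7,8,9}:15  {2,3,4,5,6,7,8,9}:20
  start at 0(s): 35
  start at 1(r): 35
sum over floor = 70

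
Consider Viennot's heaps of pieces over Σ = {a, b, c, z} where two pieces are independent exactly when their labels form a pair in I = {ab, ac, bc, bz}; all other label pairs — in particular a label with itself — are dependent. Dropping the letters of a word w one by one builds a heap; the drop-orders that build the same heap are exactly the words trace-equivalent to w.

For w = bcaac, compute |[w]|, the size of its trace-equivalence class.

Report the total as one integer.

30

piece 0:b — minimal
piece 1:c — minimal
piece 2:a — minimal
piece 3:a rests on {2:a}
piece 4:c rests on {1:c}
minimal pieces: {0:b, 1:c, 2:a}
ways to finish when only these pieces remain (= sum over removing one remaining piece with nothing left below it):
  1 left: {0}→1  {3}→1  {4}→1
  2 left: {0,3}→2  {0,4}→2  {1,4}→1  {2,3}→1  {3,4}→2
  3 left: {0,1,4}→3  {0,2,3}→3  {0,3,4}→6  {1,3,4}→3  {2,3,4}→3
  placing 0:b first → 6 extensions
  placing 1:c first → 12 extensions
  placing 2:a first → 12 extensions
total linear extensions = 30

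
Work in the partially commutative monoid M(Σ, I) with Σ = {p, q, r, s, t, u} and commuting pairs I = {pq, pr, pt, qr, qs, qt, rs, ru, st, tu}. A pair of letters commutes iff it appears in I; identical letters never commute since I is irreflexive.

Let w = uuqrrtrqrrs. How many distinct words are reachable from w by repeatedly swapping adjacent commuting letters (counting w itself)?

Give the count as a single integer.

1386

#0=u has no predecessor
#1=u depends on [0:u]
#2=q depends on [1:u]
#3=r has no predecessor
#4=r depends on [3:r]
#5=t depends on [4:r]
#6=r depends on [5:t]
#7=q depends on [2:q]
#8=r depends on [6:r]
#9=r depends on [8:r]
#10=s depends on [1:u]
sources: [0:u, 3:r]
N(rest) = Σ N(rest − s) over sources s of rest; N(one piece) = 1:
  size 1 → [7]=1  [9]=1  [10]=1
  size 2 → [2,7]=1  [7,9]=2  [7,10]=2  [8,9]=1  [9,10]=2
  size 3 → [2,7,9]=3  [2,7,10]=3  [6,8,9]=1  [7,8,9]=3  [7,9,10]=6  [8,9,10]=3
  size 4 → [1,2,7,10]=3  [2,7,8,9]=6  [2,7,9,10]=12  [5,6,8,9]=1  [6,7,8,9]=4  [6,8,9,10]=4  [7,8,9,10]=12
  size 5 → [0,1,2,7,10]=3  [1,2,7,9,10]=15  [2,6,7,8,9]=10  [2,7,8,9,10]=30  [4,5,6,8,9]=1  [5,6,7,8,9]=5  [5,6,8,9,10]=5  [6,7,8,9,10]=20
  size 6 → [0,1,2,7,9,10]=18  [1,2,7,8,9,10]=45  [2,5,6,7,8,9]=15  [2,6,7,8,9,10]=60  [3,4,5,6,8,9]=1  [4,5,6,7,8,9]=6  [4,5,6,8,9,10]=6  [5,6,7,8,9,10]=30
  size 7 → [0,1,2,7,8,9,10]=63  [1,2,6,7,8,9,10]=105  [2,4,5,6,7,8,9]=21  [2,5,6,7,8,9,10]=105  [3,4,5,6,7,8,9]=7  [3,4,5,6,8,9,10]=7  [4,5,6,7,8,9,10]=42
  size 8 → [0,1,2,6,7,8,9,10]=168  [1,2,5,6,7,8,9,10]=210  [2,3,4,5,6,7,8,9]=28  [2,4,5,6,7,8,9,10]=168  [3,4,5,6,7,8,9,10]=56
  size 9 → [0,1,2,5,6,7,8,9,10]=378  [1,2,4,5,6,7,8,9,10]=378  [2,3,4,5,6,7,8,9,10]=252
  first=0(u) contributes 630
  first=3(r) contributes 756
|[w]| = 1386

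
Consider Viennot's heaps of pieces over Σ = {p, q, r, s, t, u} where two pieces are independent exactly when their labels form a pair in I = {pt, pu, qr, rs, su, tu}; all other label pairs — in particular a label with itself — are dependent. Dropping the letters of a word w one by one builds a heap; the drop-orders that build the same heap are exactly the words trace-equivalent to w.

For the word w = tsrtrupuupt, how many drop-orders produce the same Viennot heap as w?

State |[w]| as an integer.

piece 0:t — minimal
piece 1:s rests on {0:t}
piece 2:r rests on {0:t}
piece 3:t rests on {1:s, 2:r}
piece 4:r rests on {3:t}
piece 5:u rests on {4:r}
piece 6:p rests on {4:r}
piece 7:u rests on {5:u}
piece 8:u rests on {7:u}
piece 9:p rests on {6:p}
piece 10:t rests on {4:r}
minimal pieces: {0:t}
ways to finish when only these pieces remain (= sum over removing one remaining piece with nothing left below it):
  1 left: {8}→1  {9}→1  {10}→1
  2 left: {6,9}→1  {7,8}→1  {8,9}→2  {8,10}→2  {9,10}→2
  3 left: {5,7,8}→1  {6,8,9}→3  {6,9,10}→3  {7,8,9}→3  {7,8,10}→3  {8,9,10}→6
  4 left: {5,7,8,9}→4  {5,7,8,10}→4  {6,7,8,9}→6  {6,8,9,10}→12  {7,8,9,10}→12
  5 left: {5,6,7,8,9}→10  {5,7,8,9,10}→20  {6,7,8,9,10}→30
  6 left: {5,6,7,8,9,10}→60
  7 left: {4,5,6,7,8,9,10}→60
  8 left: {3,4,5,6,7,8,9,10}→60
  9 left: {1,3,4,5,6,7,8,9,10}→60  {2,3,4,5,6,7,8,9,10}→60
  placing 0:t first → 120 extensions

120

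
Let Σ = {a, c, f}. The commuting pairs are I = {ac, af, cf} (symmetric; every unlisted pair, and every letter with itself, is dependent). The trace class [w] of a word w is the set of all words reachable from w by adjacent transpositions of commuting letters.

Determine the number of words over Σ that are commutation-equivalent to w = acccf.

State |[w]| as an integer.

piece 0:a — minimal
piece 1:c — minimal
piece 2:c rests on {1:c}
piece 3:c rests on {2:c}
piece 4:f — minimal
minimal pieces: {0:a, 1:c, 4:f}
ways to finish when only these pieces remain (= sum over removing one remaining piece with nothing left below it):
  1 left: {0}→1  {3}→1  {4}→1
  2 left: {0,3}→2  {0,4}→2  {2,3}→1  {3,4}→2
  3 left: {0,2,3}→3  {0,3,4}→6  {1,2,3}→1  {2,3,4}→3
  placing 0:a first → 4 extensions
  placing 1:c first → 12 extensions
  placing 4:f first → 4 extensions
total linear extensions = 20

20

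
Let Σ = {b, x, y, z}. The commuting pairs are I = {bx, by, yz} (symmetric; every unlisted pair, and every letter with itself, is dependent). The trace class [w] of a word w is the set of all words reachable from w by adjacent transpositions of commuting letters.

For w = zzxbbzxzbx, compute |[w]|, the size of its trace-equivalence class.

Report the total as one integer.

drop 0:z onto floor
drop 1:z onto {0:z}
drop 2:x onto {1:z}
drop 3:b onto {1:z}
drop 4:b onto {3:b}
drop 5:z onto {2:x, 4:b}
drop 6:x onto {5:z}
drop 7:z onto {6:x}
drop 8:b onto {7:z}
drop 9:x onto {7:z}
ground layer = {0:z}
drop-orders for the pieces not yet dropped (sum over which currently-grounded one goes next):
  1 to go: {8} 1  {9} 1
  2 to go: {8,9} 2
  3 to go: {7,8,9} 2
  4 to go: {6,7,8,9} 2
  5 to go: {5,6,7,8,9} 2
  6 to go: {2,5,6,7,8,9} 2  {4,5,6,7,8,9} 2
  7 to go: {2,4,5,6,7,8,9} 4  {3,4,5,6,7,8,9} 2
  8 to go: {2,3,4,5,6,7,8,9} 6
  if 0:z drops first: 6 orders

6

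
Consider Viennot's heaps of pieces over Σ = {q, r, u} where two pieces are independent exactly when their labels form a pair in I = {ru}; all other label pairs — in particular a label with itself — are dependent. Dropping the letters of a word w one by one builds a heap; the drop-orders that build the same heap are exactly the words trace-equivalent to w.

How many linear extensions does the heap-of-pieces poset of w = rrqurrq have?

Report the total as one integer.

3

#0=r has no predecessor
#1=r depends on [0:r]
#2=q depends on [1:r]
#3=u depends on [2:q]
#4=r depends on [2:q]
#5=r depends on [4:r]
#6=q depends on [3:u, 5:r]
sources: [0:r]
N(rest) = Σ N(rest − s) over sources s of rest; N(one piece) = 1:
  size 1 → [6]=1
  size 2 → [3,6]=1  [5,6]=1
  size 3 → [3,5,6]=2  [4,5,6]=1
  size 4 → [3,4,5,6]=3
  size 5 → [2,3,4,5,6]=3
  first=0(r) contributes 3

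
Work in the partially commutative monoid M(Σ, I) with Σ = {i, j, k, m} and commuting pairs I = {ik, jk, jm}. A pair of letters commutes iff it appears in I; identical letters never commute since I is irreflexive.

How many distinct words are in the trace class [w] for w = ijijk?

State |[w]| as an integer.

piece 0:i — minimal
piece 1:j rests on {0:i}
piece 2:i rests on {1:j}
piece 3:j rests on {2:i}
piece 4:k — minimal
minimal pieces: {0:i, 4:k}
ways to finish when only these pieces remain (= sum over removing one remaining piece with nothing left below it):
  1 left: {3}→1  {4}→1
  2 left: {2,3}→1  {3,4}→2
  3 left: {1,2,3}→1  {2,3,4}→3
  placing 0:i first → 4 extensions
  placing 4:k first → 1 extensions
total linear extensions = 5

5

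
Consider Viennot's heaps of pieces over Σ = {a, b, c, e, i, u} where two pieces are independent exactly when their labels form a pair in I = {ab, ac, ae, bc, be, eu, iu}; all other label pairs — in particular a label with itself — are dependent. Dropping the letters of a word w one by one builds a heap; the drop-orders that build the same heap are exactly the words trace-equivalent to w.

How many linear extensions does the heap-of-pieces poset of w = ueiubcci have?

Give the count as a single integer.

0(u) covers ∅
1(e) covers ∅
2(i) covers 1:e
3(u) covers 0:u
4(b) covers 2:i, 3:u
5(c) covers 2:i, 3:u
6(c) covers 5:c
7(i) covers 4:b, 6:c
floor of heap: 0:u, 1:e
completions by unplaced set U, small U first (add the entries for U minus each lowest piece of U):
  |U|=1: {7}:1
  |U|=2: {4,7}:1  {6,7}:1
  |U|=3: {4,6,7}:2  {5,6,7}:1
  |U|=4: {4,5,6,7}:3
  |U|=5: {2,4,5,6,7}:3  {3,4,5,6,7}:3
  |U|=6: {0,3,4,5,6,7}:3  {1,2,4,5,6,7}:3  {2,3,4,5,6,7}:6
  start at 0(u): 9
  start at 1(e): 9
sum over floor = 18

18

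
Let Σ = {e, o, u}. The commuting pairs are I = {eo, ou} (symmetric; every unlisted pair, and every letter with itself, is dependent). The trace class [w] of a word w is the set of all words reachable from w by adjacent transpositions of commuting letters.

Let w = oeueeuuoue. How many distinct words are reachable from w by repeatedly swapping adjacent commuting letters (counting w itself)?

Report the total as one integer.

45

0(o) covers ∅
1(e) covers ∅
2(u) covers 1:e
3(e) covers 2:u
4(e) covers 3:e
5(u) covers 4:e
6(u) covers 5:u
7(o) covers 0:o
8(u) covers 6:u
9(e) covers 8:u
floor of heap: 0:o, 1:e
completions by unplaced set U, small U first (add the entries for U minus each lowest piece of U):
  |U|=1: {7}:1  {9}:1
  |U|=2: {0,7}:1  {7,9}:2  {8,9}:1
  |U|=3: {0,7,9}:3  {6,8,9}:1  {7,8,9}:3
  |U|=4: {0,7,8,9}:6  {5,6,8,9}:1  {6,7,8,9}:4
  |U|=5: {0,6,7,8,9}:10  {4,5,6,8,9}:1  {5,6,7,8,9}:5
  |U|=6: {0,5,6,7,8,9}:15  {3,4,5,6,8,9}:1  {4,5,6,7,8,9}:6
  |U|=7: {0,4,5,6,7,8,9}:21  {2,3,4,5,6,8,9}:1  {3,4,5,6,7,8,9}:7
  |U|=8: {0,3,4,5,6,7,8,9}:28  {1,2,3,4,5,6,8,9}:1  {2,3,4,5,6,7,8,9}:8
  start at 0(o): 9
  start at 1(e): 36
sum over floor = 45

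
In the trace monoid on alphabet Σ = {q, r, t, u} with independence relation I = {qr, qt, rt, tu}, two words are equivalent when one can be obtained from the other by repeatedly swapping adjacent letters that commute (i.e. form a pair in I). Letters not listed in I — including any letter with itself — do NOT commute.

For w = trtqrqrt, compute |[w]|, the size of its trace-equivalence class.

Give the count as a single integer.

drop 0:t onto floor
drop 1:r onto floor
drop 2:t onto {0:t}
drop 3:q onto floor
drop 4:r onto {1:r}
drop 5:q onto {3:q}
drop 6:r onto {4:r}
drop 7:t onto {2:t}
ground layer = {0:t, 1:r, 3:q}
drop-orders for the pieces not yet dropped (sum over which currently-grounded one goes next):
  1 to go: {5} 1  {6} 1  {7} 1
  2 to go: {2,7} 1  {3,5} 1  {4,6} 1  {5,6} 2  {5,7} 2  {6,7} 2
  3 to go: {0,2,7} 1  {1,4,6} 1  {2,5,7} 3  {2,6,7} 3  {3,5,6} 3  {3,5,7} 3  {4,5,6} 3  {4,6,7} 3  {5,6,7} 6
  4 to go: {0,2,5,7} 4  {0,2,6,7} 4  {1,4,5,6} 4  {1,4,6,7} 4  {2,3,5,7} 6  {2,4,6,7} 6  {2,5,6,7} 12  {3,4,5,6} 6  {3,5,6,7} 12  {4,5,6,7} 12
  5 to go: {0,2,3,5,7} 10  {0,2,4,6,7} 10  {0,2,5,6,7} 20  {1,2,4,6,7} 10  {1,3,4,5,6} 10  {1,4,5,6,7} 20  {2,3,5,6,7} 30  {2,4,5,6,7} 30  {3,4,5,6,7} 30
  6 to go: {0,1,2,4,6,7} 20  {0,2,3,5,6,7} 60  {0,2,4,5,6,7} 60  {1,2,4,5,6,7} 60  {1,3,4,5,6,7} 60  {2,3,4,5,6,7} 90
  if 0:t drops first: 210 orders
  if 1:r drops first: 210 orders
  if 3:q drops first: 140 orders
heap linearizations: 560

560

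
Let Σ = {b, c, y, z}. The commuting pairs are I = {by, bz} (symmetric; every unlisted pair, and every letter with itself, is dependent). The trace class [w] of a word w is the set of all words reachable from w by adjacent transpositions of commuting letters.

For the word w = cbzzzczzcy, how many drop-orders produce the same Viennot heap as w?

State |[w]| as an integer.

#0=c has no predecessor
#1=b depends on [0:c]
#2=z depends on [0:c]
#3=z depends on [2:z]
#4=z depends on [3:z]
#5=c depends on [1:b, 4:z]
#6=z depends on [5:c]
#7=z depends on [6:z]
#8=c depends on [7:z]
#9=y depends on [8:c]
sources: [0:c]
N(rest) = Σ N(rest − s) over sources s of rest; N(one piece) = 1:
  size 1 → [9]=1
  size 2 → [8,9]=1
  size 3 → [7,8,9]=1
  size 4 → [6,7,8,9]=1
  size 5 → [5,6,7,8,9]=1
  size 6 → [1,5,6,7,8,9]=1  [4,5,6,7,8,9]=1
  size 7 → [1,4,5,6,7,8,9]=2  [3,4,5,6,7,8,9]=1
  size 8 → [1,3,4,5,6,7,8,9]=3  [2,3,4,5,6,7,8,9]=1
  first=0(c) contributes 4

4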